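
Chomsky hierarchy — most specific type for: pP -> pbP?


LHS has context (more than one symbol) and |LHS| ≤ |RHS|
Classification: Type 1 (Context-Sensitive)


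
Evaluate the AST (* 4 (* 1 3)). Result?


Evaluate inner: (* 1 3) = 3
Evaluate root: (* 4 3) = 12
Result: 12


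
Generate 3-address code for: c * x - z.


Break into single-operator statements:
t1 = c * x
t2 = t1 - z


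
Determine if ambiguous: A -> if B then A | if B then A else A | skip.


dangling else: 'if B then if B then skip else skip' parses two ways
Ambiguous


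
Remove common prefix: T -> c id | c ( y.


Common prefix: 'c'
Factored: T -> c T', T' -> id | ( y


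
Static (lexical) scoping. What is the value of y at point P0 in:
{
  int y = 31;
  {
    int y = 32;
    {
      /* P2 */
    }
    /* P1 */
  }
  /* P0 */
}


y declared in the same block as P0
y = 31


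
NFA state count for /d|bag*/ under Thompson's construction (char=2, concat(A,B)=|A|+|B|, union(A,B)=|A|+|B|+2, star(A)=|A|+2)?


Syntax tree has 4 char leaf(s), 1 union(s), 1 star(s)
chars contribute 4×2 = 8; each union adds +2; each star adds +2
Total: 8 + 2 + 2 = 12 states


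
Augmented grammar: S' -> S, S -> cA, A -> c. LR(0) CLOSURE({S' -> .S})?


Start: S' -> .S
For each item with dot before a nonterminal B, add B -> .γ for every B-production
Closure: [S' -> .S, S -> .cA]


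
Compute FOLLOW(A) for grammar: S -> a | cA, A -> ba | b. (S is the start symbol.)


$ ∈ FOLLOW(S). For each A -> αBβ: add FIRST(β)\{ε} to FOLLOW(B); if β nullable, add FOLLOW(A).
FOLLOW(A) = {$}


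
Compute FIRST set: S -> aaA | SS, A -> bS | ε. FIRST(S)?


Per alternative of S: FIRST(aaA) = {a}; FIRST(SS) = {a}
FIRST(S) = {a}


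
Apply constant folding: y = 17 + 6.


17 + 6 = 23 at compile time
Optimized: y = 23


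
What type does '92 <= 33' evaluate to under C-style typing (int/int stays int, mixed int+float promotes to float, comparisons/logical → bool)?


Operand types: int <= int
Rule: comparison yields bool
Result type: bool


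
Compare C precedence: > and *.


'*' is multiplicative (level 10); '>' is relational (level 7)
Higher level binds tighter
'*' has higher precedence than '>'


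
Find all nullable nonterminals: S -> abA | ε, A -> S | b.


A nonterminal is nullable iff some alternative derives ε (directly, or every symbol in it is nullable)
Nullable: {A, S}


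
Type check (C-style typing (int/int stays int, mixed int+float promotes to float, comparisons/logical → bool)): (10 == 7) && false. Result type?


Operand types: bool && bool
Rule: logical operators take bool operands and yield bool
Result type: bool


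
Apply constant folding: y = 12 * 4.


12 * 4 = 48 at compile time
Optimized: y = 48


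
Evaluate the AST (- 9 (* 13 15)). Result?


Evaluate inner: (* 13 15) = 195
Evaluate root: (- 9 195) = -186
Result: -186


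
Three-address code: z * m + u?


Break into single-operator statements:
t1 = z * m
t2 = t1 + u


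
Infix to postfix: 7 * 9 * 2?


Left to right (same or higher precedence on left)
Postfix: 7 9 * 2 *


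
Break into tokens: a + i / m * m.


Scan left to right, longest-match per lexeme
Tokens: ID(a), OP(+), ID(i), OP(/), ID(m), OP(*), ID(m)


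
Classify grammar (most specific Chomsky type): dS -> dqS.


LHS has context (more than one symbol) and |LHS| ≤ |RHS|
Classification: Type 1 (Context-Sensitive)


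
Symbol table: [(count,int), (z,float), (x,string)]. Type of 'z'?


Lookup 'z' → type float


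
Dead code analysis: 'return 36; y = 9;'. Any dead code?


statement follows a return and is unreachable
Dead: 'y = 9'


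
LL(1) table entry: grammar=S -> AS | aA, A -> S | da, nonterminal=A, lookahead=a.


For [A, a]: 'a' ∈ FIRST(S)
Entry: A -> S


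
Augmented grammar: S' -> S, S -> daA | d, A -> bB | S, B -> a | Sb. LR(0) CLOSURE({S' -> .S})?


Start: S' -> .S
For each item with dot before a nonterminal B, add B -> .γ for every B-production
Closure: [S' -> .S, S -> .daA, S -> .d]


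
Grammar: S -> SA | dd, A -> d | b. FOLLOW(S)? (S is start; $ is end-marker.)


$ ∈ FOLLOW(S). For each A -> αBβ: add FIRST(β)\{ε} to FOLLOW(B); if β nullable, add FOLLOW(A).
FOLLOW(S) = {$, b, d}


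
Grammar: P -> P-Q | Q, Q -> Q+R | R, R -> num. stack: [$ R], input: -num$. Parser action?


'R' (not preceded by Q+) is the handle for Q -> R
Action: reduce (Q -> R)


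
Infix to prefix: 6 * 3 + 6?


left-to-right (same/higher precedence on left): tree is (+ (* 6 3) 6)
Prefix: + * 6 3 6


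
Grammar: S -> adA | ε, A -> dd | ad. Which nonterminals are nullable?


A nonterminal is nullable iff some alternative derives ε (directly, or every symbol in it is nullable)
Nullable: {S}


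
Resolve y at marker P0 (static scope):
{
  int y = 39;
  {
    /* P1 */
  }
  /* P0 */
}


y declared in the same block as P0
y = 39


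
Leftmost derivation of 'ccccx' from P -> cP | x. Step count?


Derivation: P => cP => ccP => cccP => ccccP => ccccx
Steps: 5


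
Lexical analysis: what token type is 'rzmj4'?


Pattern: letter/underscore followed by alphanumerics, not a keyword
Type: IDENTIFIER


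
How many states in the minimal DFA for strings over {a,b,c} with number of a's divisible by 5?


Track (count of a) mod 5: states 0..4, accept at 0
Minimal DFA: 5 states


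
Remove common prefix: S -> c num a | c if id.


Common prefix: 'c'
Factored: S -> c S', S' -> num a | if id


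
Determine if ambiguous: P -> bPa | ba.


balanced b^n…a^n: each string has a unique parse
Unambiguous


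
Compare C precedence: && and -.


'-' is additive (level 9); '&&' is logical AND (level 2)
Higher level binds tighter
'-' has higher precedence than '&&'


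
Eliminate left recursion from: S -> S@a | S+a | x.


Left-recursive alternatives: S@a, S+a; non-recursive: x
Introduce S': S -> xS', S' -> @aS' | +aS' | ε


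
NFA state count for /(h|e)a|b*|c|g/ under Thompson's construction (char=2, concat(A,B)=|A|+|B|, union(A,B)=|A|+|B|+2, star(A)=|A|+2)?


Syntax tree has 6 char leaf(s), 4 union(s), 1 star(s)
chars contribute 6×2 = 12; each union adds +2; each star adds +2
Total: 12 + 8 + 2 = 22 states


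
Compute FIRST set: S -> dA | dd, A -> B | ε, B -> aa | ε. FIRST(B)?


Per alternative of B: FIRST(aa) = {a}; FIRST(ε) = {ε}
FIRST(B) = {a, ε}


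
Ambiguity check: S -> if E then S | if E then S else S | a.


dangling else: 'if E then if E then a else a' parses two ways
Ambiguous


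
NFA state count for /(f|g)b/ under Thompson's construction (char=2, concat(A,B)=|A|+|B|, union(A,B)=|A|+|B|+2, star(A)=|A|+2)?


Syntax tree has 3 char leaf(s), 1 union(s), 0 star(s)
chars contribute 3×2 = 6; each union adds +2; each star adds +2
Total: 6 + 2 + 0 = 8 states


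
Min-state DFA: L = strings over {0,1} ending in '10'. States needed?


Track the longest suffix of input matching a prefix of '10': 3 classes (prefixes of length 0..2)
Minimal DFA: 3 states


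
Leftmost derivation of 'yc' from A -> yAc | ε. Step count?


Derivation: A => yAc => yc
Steps: 2


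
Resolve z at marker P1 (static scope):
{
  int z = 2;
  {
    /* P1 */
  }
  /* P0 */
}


P1's block does not declare z; resolves to the enclosing declaration at depth 0
z = 2


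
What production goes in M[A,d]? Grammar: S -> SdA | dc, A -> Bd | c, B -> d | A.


For [A, d]: 'd' ∈ FIRST(Bd)
Entry: A -> Bd


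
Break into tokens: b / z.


Scan left to right, longest-match per lexeme
Tokens: ID(b), OP(/), ID(z)


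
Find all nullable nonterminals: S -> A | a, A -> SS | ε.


A nonterminal is nullable iff some alternative derives ε (directly, or every symbol in it is nullable)
Nullable: {A, S}


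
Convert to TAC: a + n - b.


Break into single-operator statements:
t1 = a + n
t2 = t1 - b


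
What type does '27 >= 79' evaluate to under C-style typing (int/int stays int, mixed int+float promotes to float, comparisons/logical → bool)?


Operand types: int >= int
Rule: comparison yields bool
Result type: bool


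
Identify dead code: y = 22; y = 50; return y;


first assignment to y is overwritten before any read
Dead: 'y = 22'


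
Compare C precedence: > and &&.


'>' is relational (level 7); '&&' is logical AND (level 2)
Higher level binds tighter
'>' has higher precedence than '&&'


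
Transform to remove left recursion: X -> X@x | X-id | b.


Left-recursive alternatives: X@x, X-id; non-recursive: b
Introduce X': X -> bX', X' -> @xX' | -idX' | ε


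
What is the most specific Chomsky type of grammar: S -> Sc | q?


Left-linear: every RHS is a terminal or one nonterminal followed by a terminal
Classification: Type 3 (Regular)


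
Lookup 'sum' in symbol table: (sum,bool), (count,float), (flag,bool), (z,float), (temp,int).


Lookup 'sum' → type bool


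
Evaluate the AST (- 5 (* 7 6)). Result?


Evaluate inner: (* 7 6) = 42
Evaluate root: (- 5 42) = -37
Result: -37


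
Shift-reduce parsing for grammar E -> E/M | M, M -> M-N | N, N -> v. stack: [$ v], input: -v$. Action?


'v' on top is the handle for N -> v
Action: reduce (N -> v)


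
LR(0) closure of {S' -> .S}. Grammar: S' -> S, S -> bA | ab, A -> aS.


Start: S' -> .S
For each item with dot before a nonterminal B, add B -> .γ for every B-production
Closure: [S' -> .S, S -> .bA, S -> .ab]


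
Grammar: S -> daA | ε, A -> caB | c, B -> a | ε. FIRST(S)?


Per alternative of S: FIRST(daA) = {d}; FIRST(ε) = {ε}
FIRST(S) = {d, ε}


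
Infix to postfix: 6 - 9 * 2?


* has higher precedence, evaluate 9*2 first
Postfix: 6 9 2 * -


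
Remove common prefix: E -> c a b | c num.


Common prefix: 'c'
Factored: E -> c E', E' -> a b | num


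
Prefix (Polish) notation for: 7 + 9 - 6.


left-to-right (same/higher precedence on left): tree is (- (+ 7 9) 6)
Prefix: - + 7 9 6


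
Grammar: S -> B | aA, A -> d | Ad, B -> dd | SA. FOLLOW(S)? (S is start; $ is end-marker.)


$ ∈ FOLLOW(S). For each A -> αBβ: add FIRST(β)\{ε} to FOLLOW(B); if β nullable, add FOLLOW(A).
FOLLOW(S) = {$, d}


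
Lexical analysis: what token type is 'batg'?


Pattern: letter/underscore followed by alphanumerics, not a keyword
Type: IDENTIFIER


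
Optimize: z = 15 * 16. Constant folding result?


15 * 16 = 240 at compile time
Optimized: z = 240


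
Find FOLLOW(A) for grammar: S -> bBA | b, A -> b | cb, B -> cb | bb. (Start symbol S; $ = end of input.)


$ ∈ FOLLOW(S). For each A -> αBβ: add FIRST(β)\{ε} to FOLLOW(B); if β nullable, add FOLLOW(A).
FOLLOW(A) = {$}


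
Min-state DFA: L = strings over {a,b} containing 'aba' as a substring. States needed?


KMP-style automaton: 3 progress states + 1 absorbing accept = 4
Minimal DFA: 4 states


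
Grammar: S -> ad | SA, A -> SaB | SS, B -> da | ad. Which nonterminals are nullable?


A nonterminal is nullable iff some alternative derives ε (directly, or every symbol in it is nullable)
Nullable: {}


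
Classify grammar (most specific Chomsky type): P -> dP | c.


Right-linear: every RHS is a terminal or a terminal followed by one nonterminal
Classification: Type 3 (Regular)


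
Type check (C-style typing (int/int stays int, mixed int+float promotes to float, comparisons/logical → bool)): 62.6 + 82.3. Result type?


Operand types: float + float
Rule: mixed int/float promotes to float; int/int stays int
Result type: float


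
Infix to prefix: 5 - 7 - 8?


left-to-right (same/higher precedence on left): tree is (- (- 5 7) 8)
Prefix: - - 5 7 8


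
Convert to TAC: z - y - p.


Break into single-operator statements:
t1 = z - y
t2 = t1 - p


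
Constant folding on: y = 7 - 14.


7 - 14 = -7 at compile time
Optimized: y = -7


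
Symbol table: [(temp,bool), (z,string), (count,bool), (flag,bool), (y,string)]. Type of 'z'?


Lookup 'z' → type string


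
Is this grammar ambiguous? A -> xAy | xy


balanced x^n…y^n: each string has a unique parse
Unambiguous


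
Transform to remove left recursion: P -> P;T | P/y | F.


Left-recursive alternatives: P;T, P/y; non-recursive: F
Introduce P': P -> FP', P' -> ;TP' | /yP' | ε


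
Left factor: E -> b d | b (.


Common prefix: 'b'
Factored: E -> b E', E' -> d | (


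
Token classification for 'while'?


Pattern: reserved word
Type: KEYWORD


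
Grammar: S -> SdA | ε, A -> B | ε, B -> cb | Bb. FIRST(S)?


Per alternative of S: FIRST(SdA) = {d}; FIRST(ε) = {ε}
FIRST(S) = {d, ε}


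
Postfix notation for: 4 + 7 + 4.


Left to right (same or higher precedence on left)
Postfix: 4 7 + 4 +


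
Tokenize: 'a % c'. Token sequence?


Scan left to right, longest-match per lexeme
Tokens: ID(a), OP(%), ID(c)


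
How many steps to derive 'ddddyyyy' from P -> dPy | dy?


Derivation: P => dPy => ddPyy => dddPyyy => ddddyyyy
Steps: 4


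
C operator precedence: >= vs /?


'/' is multiplicative (level 10); '>=' is relational (level 7)
Higher level binds tighter
'/' has higher precedence than '>='


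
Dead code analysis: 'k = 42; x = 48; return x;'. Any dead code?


k is assigned but never read
Dead: 'k = 42'


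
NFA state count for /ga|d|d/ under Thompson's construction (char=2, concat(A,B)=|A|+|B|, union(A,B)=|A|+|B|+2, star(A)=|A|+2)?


Syntax tree has 4 char leaf(s), 2 union(s), 0 star(s)
chars contribute 4×2 = 8; each union adds +2; each star adds +2
Total: 8 + 4 + 0 = 12 states


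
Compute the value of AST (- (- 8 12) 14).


Evaluate inner: (- 8 12) = -4
Evaluate root: (- -4 14) = -18
Result: -18


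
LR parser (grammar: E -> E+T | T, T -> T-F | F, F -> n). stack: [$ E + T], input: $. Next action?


handle 'E+T' on top; lookahead ∈ FOLLOW(E) = {+, $}
Action: reduce (E -> E+T)


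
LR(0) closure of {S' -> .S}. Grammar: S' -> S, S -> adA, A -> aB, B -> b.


Start: S' -> .S
For each item with dot before a nonterminal B, add B -> .γ for every B-production
Closure: [S' -> .S, S -> .adA]


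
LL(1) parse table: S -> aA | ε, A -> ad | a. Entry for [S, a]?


For [S, a]: 'a' ∈ FIRST(aA)
Entry: S -> aA


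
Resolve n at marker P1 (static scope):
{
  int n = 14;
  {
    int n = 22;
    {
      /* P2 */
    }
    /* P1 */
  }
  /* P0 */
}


n declared in the same block as P1
n = 22


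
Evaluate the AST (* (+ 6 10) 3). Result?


Evaluate inner: (+ 6 10) = 16
Evaluate root: (* 16 3) = 48
Result: 48


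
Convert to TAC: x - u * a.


Break into single-operator statements:
t1 = u * a
t2 = x - t1


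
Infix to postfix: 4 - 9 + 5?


Left to right (same or higher precedence on left)
Postfix: 4 9 - 5 +


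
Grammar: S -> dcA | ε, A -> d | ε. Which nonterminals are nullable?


A nonterminal is nullable iff some alternative derives ε (directly, or every symbol in it is nullable)
Nullable: {A, S}


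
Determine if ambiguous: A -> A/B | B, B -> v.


precedence layered via separate nonterminal B: deterministic
Unambiguous


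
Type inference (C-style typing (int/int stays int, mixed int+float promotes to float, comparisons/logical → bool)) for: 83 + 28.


Operand types: int + int
Rule: mixed int/float promotes to float; int/int stays int
Result type: int


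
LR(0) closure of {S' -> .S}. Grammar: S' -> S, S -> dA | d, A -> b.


Start: S' -> .S
For each item with dot before a nonterminal B, add B -> .γ for every B-production
Closure: [S' -> .S, S -> .dA, S -> .d]


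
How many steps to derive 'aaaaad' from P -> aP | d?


Derivation: P => aP => aaP => aaaP => aaaaP => aaaaaP => aaaaad
Steps: 6


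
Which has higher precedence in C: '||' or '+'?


'+' is additive (level 9); '||' is logical OR (level 1)
Higher level binds tighter
'+' has higher precedence than '||'


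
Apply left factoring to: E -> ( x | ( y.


Common prefix: '('
Factored: E -> ( E', E' -> x | y


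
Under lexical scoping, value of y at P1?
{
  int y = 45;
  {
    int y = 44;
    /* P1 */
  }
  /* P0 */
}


y declared in the same block as P1
y = 44


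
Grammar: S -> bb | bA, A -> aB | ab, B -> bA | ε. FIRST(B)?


Per alternative of B: FIRST(bA) = {b}; FIRST(ε) = {ε}
FIRST(B) = {b, ε}


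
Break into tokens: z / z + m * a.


Scan left to right, longest-match per lexeme
Tokens: ID(z), OP(/), ID(z), OP(+), ID(m), OP(*), ID(a)


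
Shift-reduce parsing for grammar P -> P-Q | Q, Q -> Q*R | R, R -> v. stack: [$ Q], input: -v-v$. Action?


lookahead ∉ {*} so Q won't extend; reduce P -> Q
Action: reduce (P -> Q)


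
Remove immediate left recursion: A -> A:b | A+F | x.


Left-recursive alternatives: A:b, A+F; non-recursive: x
Introduce A': A -> xA', A' -> :bA' | +FA' | ε


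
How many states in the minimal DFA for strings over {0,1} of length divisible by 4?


Track length mod 4: states 0..3, accept at 0
Minimal DFA: 4 states


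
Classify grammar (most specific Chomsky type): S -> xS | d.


Right-linear: every RHS is a terminal or a terminal followed by one nonterminal
Classification: Type 3 (Regular)


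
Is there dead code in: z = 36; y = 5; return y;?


z is assigned but never read
Dead: 'z = 36'


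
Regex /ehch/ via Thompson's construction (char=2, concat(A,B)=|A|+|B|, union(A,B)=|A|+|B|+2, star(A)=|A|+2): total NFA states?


Syntax tree has 4 char leaf(s), 0 union(s), 0 star(s)
chars contribute 4×2 = 8; each union adds +2; each star adds +2
Total: 8 + 0 + 0 = 8 states


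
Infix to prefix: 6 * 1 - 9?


left-to-right (same/higher precedence on left): tree is (- (* 6 1) 9)
Prefix: - * 6 1 9


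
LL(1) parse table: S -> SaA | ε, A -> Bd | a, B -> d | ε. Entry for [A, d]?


For [A, d]: 'd' ∈ FIRST(Bd)
Entry: A -> Bd


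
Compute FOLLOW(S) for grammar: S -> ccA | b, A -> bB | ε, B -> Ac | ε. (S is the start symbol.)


$ ∈ FOLLOW(S). For each A -> αBβ: add FIRST(β)\{ε} to FOLLOW(B); if β nullable, add FOLLOW(A).
FOLLOW(S) = {$}


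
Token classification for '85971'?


Pattern: digits only
Type: INTEGER_LITERAL


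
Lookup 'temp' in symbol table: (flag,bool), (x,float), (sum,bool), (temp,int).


Lookup 'temp' → type int


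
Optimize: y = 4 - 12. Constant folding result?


4 - 12 = -8 at compile time
Optimized: y = -8


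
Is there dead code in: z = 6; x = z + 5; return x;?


z is read by x's definition; x is returned
No dead code


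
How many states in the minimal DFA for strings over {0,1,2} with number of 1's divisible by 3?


Track (count of 1) mod 3: states 0..2, accept at 0
Minimal DFA: 3 states


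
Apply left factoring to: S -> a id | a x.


Common prefix: 'a'
Factored: S -> a S', S' -> id | x


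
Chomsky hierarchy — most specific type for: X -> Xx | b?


Left-linear: every RHS is a terminal or one nonterminal followed by a terminal
Classification: Type 3 (Regular)


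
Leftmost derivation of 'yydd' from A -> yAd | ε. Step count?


Derivation: A => yAd => yyAdd => yydd
Steps: 3


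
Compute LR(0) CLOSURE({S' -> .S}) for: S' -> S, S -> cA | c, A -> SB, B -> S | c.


Start: S' -> .S
For each item with dot before a nonterminal B, add B -> .γ for every B-production
Closure: [S' -> .S, S -> .cA, S -> .c]


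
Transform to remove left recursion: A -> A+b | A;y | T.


Left-recursive alternatives: A+b, A;y; non-recursive: T
Introduce A': A -> TA', A' -> +bA' | ;yA' | ε


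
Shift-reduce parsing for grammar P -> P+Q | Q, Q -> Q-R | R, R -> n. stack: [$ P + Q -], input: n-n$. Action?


no handle; shift 'n'
Action: shift


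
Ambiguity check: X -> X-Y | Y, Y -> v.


precedence layered via separate nonterminal Y: deterministic
Unambiguous


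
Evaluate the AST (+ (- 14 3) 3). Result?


Evaluate inner: (- 14 3) = 11
Evaluate root: (+ 11 3) = 14
Result: 14


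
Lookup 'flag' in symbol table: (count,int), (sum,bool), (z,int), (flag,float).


Lookup 'flag' → type float


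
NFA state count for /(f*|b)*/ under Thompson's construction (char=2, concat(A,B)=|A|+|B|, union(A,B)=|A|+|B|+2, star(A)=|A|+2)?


Syntax tree has 2 char leaf(s), 1 union(s), 2 star(s)
chars contribute 2×2 = 4; each union adds +2; each star adds +2
Total: 4 + 2 + 4 = 10 states


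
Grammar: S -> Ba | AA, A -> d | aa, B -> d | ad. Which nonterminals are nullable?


A nonterminal is nullable iff some alternative derives ε (directly, or every symbol in it is nullable)
Nullable: {}


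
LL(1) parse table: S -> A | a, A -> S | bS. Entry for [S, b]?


For [S, b]: 'b' ∈ FIRST(A)
Entry: S -> A


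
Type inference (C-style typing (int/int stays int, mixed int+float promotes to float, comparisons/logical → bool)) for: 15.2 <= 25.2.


Operand types: float <= float
Rule: comparison yields bool
Result type: bool


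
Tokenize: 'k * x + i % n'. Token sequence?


Scan left to right, longest-match per lexeme
Tokens: ID(k), OP(*), ID(x), OP(+), ID(i), OP(%), ID(n)


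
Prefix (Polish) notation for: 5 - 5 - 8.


left-to-right (same/higher precedence on left): tree is (- (- 5 5) 8)
Prefix: - - 5 5 8


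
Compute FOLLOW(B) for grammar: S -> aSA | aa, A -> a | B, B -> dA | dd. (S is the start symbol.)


$ ∈ FOLLOW(S). For each A -> αBβ: add FIRST(β)\{ε} to FOLLOW(B); if β nullable, add FOLLOW(A).
FOLLOW(B) = {$, a, d}


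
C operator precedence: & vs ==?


'==' is equality (level 6); '&' is bitwise AND (level 5)
Higher level binds tighter
'==' has higher precedence than '&'


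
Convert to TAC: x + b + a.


Break into single-operator statements:
t1 = x + b
t2 = t1 + a


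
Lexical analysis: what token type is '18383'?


Pattern: digits only
Type: INTEGER_LITERAL


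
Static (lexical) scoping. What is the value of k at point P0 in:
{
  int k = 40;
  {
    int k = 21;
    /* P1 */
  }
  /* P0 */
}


k declared in the same block as P0
k = 40


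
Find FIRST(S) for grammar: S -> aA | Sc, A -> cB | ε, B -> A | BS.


Per alternative of S: FIRST(aA) = {a}; FIRST(Sc) = {a}
FIRST(S) = {a}


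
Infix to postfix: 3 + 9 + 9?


Left to right (same or higher precedence on left)
Postfix: 3 9 + 9 +


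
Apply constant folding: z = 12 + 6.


12 + 6 = 18 at compile time
Optimized: z = 18


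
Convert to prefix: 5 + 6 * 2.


'*' binds tighter: tree is (+ 5 (* 6 2))
Prefix: + 5 * 6 2


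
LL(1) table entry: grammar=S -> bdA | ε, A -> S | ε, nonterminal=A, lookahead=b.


For [A, b]: 'b' ∈ FIRST(S)
Entry: A -> S


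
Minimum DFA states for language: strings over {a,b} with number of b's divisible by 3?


Track (count of b) mod 3: states 0..2, accept at 0
Minimal DFA: 3 states


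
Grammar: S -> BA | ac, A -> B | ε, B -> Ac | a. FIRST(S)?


Per alternative of S: FIRST(BA) = {a, c}; FIRST(ac) = {a}
FIRST(S) = {a, c}


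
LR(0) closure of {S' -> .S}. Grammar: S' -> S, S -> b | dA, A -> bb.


Start: S' -> .S
For each item with dot before a nonterminal B, add B -> .γ for every B-production
Closure: [S' -> .S, S -> .b, S -> .dA]


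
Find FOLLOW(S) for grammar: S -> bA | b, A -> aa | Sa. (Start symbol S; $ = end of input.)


$ ∈ FOLLOW(S). For each A -> αBβ: add FIRST(β)\{ε} to FOLLOW(B); if β nullable, add FOLLOW(A).
FOLLOW(S) = {$, a}


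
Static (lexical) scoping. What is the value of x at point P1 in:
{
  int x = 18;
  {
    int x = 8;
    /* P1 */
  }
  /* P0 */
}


x declared in the same block as P1
x = 8


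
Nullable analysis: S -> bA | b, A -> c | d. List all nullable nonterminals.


A nonterminal is nullable iff some alternative derives ε (directly, or every symbol in it is nullable)
Nullable: {}


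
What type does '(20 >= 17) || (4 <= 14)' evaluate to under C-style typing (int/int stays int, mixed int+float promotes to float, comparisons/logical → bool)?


Operand types: bool || bool
Rule: logical operators take bool operands and yield bool
Result type: bool


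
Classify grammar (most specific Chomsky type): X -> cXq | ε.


Single nonterminal LHS, but c^n q^n is not regular
Classification: Type 2 (Context-Free)


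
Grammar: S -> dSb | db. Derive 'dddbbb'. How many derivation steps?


Derivation: S => dSb => ddSbb => dddbbb
Steps: 3


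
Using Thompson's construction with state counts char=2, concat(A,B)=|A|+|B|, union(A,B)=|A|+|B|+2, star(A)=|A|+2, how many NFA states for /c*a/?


Syntax tree has 2 char leaf(s), 0 union(s), 1 star(s)
chars contribute 2×2 = 4; each union adds +2; each star adds +2
Total: 4 + 0 + 2 = 6 states


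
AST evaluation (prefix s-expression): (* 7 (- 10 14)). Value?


Evaluate inner: (- 10 14) = -4
Evaluate root: (* 7 -4) = -28
Result: -28


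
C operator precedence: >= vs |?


'>=' is relational (level 7); '|' is bitwise OR (level 3)
Higher level binds tighter
'>=' has higher precedence than '|'


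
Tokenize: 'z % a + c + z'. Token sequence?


Scan left to right, longest-match per lexeme
Tokens: ID(z), OP(%), ID(a), OP(+), ID(c), OP(+), ID(z)


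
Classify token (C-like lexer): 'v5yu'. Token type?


Pattern: letter/underscore followed by alphanumerics, not a keyword
Type: IDENTIFIER


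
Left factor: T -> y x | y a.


Common prefix: 'y'
Factored: T -> y T', T' -> x | a


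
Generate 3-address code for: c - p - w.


Break into single-operator statements:
t1 = c - p
t2 = t1 - w


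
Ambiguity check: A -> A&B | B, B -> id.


precedence layered via separate nonterminal B: deterministic
Unambiguous


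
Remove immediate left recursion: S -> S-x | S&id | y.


Left-recursive alternatives: S-x, S&id; non-recursive: y
Introduce S': S -> yS', S' -> -xS' | &idS' | ε


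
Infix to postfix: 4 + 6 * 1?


* has higher precedence, evaluate 6*1 first
Postfix: 4 6 1 * +


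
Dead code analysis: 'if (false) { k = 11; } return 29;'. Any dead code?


condition is constant false, so the whole block is unreachable
Dead: 'if (false) { k = 11; }'


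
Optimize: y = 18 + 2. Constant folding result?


18 + 2 = 20 at compile time
Optimized: y = 20


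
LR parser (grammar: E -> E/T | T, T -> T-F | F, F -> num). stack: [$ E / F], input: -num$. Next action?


'F' (not preceded by T-) is the handle for T -> F
Action: reduce (T -> F)


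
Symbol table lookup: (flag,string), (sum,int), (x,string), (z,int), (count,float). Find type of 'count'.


Lookup 'count' → type float


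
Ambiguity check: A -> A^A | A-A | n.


'n^n-n' has two parse trees (no precedence encoded between ^ and -)
Ambiguous


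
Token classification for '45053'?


Pattern: digits only
Type: INTEGER_LITERAL


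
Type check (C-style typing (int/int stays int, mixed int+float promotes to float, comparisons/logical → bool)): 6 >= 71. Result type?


Operand types: int >= int
Rule: comparison yields bool
Result type: bool


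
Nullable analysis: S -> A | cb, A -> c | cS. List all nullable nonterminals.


A nonterminal is nullable iff some alternative derives ε (directly, or every symbol in it is nullable)
Nullable: {}


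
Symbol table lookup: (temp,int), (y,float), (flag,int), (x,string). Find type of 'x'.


Lookup 'x' → type string


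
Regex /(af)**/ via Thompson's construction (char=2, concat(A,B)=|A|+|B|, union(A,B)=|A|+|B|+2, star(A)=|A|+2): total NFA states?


Syntax tree has 2 char leaf(s), 0 union(s), 2 star(s)
chars contribute 2×2 = 4; each union adds +2; each star adds +2
Total: 4 + 0 + 4 = 8 states


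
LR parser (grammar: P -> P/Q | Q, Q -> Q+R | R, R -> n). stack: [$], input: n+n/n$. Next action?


no handle on stack; shift 'n'
Action: shift


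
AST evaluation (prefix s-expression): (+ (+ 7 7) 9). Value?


Evaluate inner: (+ 7 7) = 14
Evaluate root: (+ 14 9) = 23
Result: 23


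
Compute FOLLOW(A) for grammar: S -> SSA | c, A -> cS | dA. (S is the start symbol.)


$ ∈ FOLLOW(S). For each A -> αBβ: add FIRST(β)\{ε} to FOLLOW(B); if β nullable, add FOLLOW(A).
FOLLOW(A) = {$, c, d}


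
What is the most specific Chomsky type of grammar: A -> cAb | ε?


Single nonterminal LHS, but c^n b^n is not regular
Classification: Type 2 (Context-Free)


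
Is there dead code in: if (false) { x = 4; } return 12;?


condition is constant false, so the whole block is unreachable
Dead: 'if (false) { x = 4; }'


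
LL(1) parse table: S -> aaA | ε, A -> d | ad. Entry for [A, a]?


For [A, a]: 'a' ∈ FIRST(ad)
Entry: A -> ad


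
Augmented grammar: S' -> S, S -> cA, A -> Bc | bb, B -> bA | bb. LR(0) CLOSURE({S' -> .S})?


Start: S' -> .S
For each item with dot before a nonterminal B, add B -> .γ for every B-production
Closure: [S' -> .S, S -> .cA]


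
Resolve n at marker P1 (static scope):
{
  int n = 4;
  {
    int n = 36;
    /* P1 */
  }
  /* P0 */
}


n declared in the same block as P1
n = 36


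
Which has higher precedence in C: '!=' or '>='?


'>=' is relational (level 7); '!=' is equality (level 6)
Higher level binds tighter
'>=' has higher precedence than '!='


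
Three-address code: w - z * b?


Break into single-operator statements:
t1 = z * b
t2 = w - t1


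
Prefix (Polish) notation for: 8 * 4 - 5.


left-to-right (same/higher precedence on left): tree is (- (* 8 4) 5)
Prefix: - * 8 4 5


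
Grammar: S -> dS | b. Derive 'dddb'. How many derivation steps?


Derivation: S => dS => ddS => dddS => dddb
Steps: 4


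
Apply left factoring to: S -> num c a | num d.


Common prefix: 'num'
Factored: S -> num S', S' -> c a | d


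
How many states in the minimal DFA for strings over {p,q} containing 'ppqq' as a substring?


KMP-style automaton: 4 progress states + 1 absorbing accept = 5
Minimal DFA: 5 states


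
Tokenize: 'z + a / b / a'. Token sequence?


Scan left to right, longest-match per lexeme
Tokens: ID(z), OP(+), ID(a), OP(/), ID(b), OP(/), ID(a)


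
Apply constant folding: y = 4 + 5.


4 + 5 = 9 at compile time
Optimized: y = 9


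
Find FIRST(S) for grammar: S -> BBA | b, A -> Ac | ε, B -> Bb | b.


Per alternative of S: FIRST(BBA) = {b}; FIRST(b) = {b}
FIRST(S) = {b}


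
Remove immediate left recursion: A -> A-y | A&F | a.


Left-recursive alternatives: A-y, A&F; non-recursive: a
Introduce A': A -> aA', A' -> -yA' | &FA' | ε


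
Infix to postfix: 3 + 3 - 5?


Left to right (same or higher precedence on left)
Postfix: 3 3 + 5 -


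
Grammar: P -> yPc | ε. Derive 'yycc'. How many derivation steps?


Derivation: P => yPc => yyPcc => yycc
Steps: 3


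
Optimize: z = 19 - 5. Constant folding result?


19 - 5 = 14 at compile time
Optimized: z = 14


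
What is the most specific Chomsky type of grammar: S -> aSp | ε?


Single nonterminal LHS, but a^n p^n is not regular
Classification: Type 2 (Context-Free)


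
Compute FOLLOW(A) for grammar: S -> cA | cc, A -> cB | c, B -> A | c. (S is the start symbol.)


$ ∈ FOLLOW(S). For each A -> αBβ: add FIRST(β)\{ε} to FOLLOW(B); if β nullable, add FOLLOW(A).
FOLLOW(A) = {$}


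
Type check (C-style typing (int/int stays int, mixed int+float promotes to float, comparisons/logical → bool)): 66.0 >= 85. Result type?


Operand types: float >= int
Rule: comparison yields bool
Result type: bool


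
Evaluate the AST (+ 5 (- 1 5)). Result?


Evaluate inner: (- 1 5) = -4
Evaluate root: (+ 5 -4) = 1
Result: 1


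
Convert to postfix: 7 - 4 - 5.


Left to right (same or higher precedence on left)
Postfix: 7 4 - 5 -


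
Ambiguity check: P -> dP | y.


right-linear, alternatives start with distinct terminals 'd' vs 'y': unique leftmost derivation
Unambiguous


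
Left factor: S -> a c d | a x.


Common prefix: 'a'
Factored: S -> a S', S' -> c d | x


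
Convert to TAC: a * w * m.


Break into single-operator statements:
t1 = a * w
t2 = t1 * m


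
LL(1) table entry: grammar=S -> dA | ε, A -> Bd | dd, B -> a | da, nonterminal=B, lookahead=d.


For [B, d]: 'd' ∈ FIRST(da)
Entry: B -> da


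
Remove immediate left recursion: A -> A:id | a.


Left-recursive alternatives: A:id; non-recursive: a
Introduce A': A -> aA', A' -> :idA' | ε


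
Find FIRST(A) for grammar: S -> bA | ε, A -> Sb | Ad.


Per alternative of A: FIRST(Sb) = {b}; FIRST(Ad) = {b}
FIRST(A) = {b}


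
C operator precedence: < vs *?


'*' is multiplicative (level 10); '<' is relational (level 7)
Higher level binds tighter
'*' has higher precedence than '<'


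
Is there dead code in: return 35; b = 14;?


statement follows a return and is unreachable
Dead: 'b = 14'


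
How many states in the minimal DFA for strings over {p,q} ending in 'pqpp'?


Track the longest suffix of input matching a prefix of 'pqpp': 5 classes (prefixes of length 0..4)
Minimal DFA: 5 states


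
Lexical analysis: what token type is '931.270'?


Pattern: digits with a decimal point
Type: FLOAT_LITERAL


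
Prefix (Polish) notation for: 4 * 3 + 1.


left-to-right (same/higher precedence on left): tree is (+ (* 4 3) 1)
Prefix: + * 4 3 1


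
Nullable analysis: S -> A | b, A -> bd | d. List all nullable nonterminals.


A nonterminal is nullable iff some alternative derives ε (directly, or every symbol in it is nullable)
Nullable: {}


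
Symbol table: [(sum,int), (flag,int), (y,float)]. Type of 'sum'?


Lookup 'sum' → type int


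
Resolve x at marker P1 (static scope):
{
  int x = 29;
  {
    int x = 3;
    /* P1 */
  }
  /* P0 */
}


x declared in the same block as P1
x = 3


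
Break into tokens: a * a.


Scan left to right, longest-match per lexeme
Tokens: ID(a), OP(*), ID(a)


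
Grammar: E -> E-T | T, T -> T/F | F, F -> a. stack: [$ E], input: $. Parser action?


start symbol E on stack, input exhausted
Action: accept


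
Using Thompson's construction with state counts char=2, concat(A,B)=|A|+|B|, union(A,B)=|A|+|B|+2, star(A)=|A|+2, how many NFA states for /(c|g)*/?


Syntax tree has 2 char leaf(s), 1 union(s), 1 star(s)
chars contribute 2×2 = 4; each union adds +2; each star adds +2
Total: 4 + 2 + 2 = 8 states


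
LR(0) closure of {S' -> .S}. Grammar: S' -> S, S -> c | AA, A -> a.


Start: S' -> .S
For each item with dot before a nonterminal B, add B -> .γ for every B-production
Closure: [S' -> .S, S -> .c, S -> .AA, A -> .a]


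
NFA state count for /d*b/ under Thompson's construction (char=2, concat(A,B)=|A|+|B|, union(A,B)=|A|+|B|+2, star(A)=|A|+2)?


Syntax tree has 2 char leaf(s), 0 union(s), 1 star(s)
chars contribute 2×2 = 4; each union adds +2; each star adds +2
Total: 4 + 0 + 2 = 6 states


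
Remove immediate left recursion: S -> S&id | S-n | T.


Left-recursive alternatives: S&id, S-n; non-recursive: T
Introduce S': S -> TS', S' -> &idS' | -nS' | ε


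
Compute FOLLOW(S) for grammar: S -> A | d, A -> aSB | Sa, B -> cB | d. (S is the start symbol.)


$ ∈ FOLLOW(S). For each A -> αBβ: add FIRST(β)\{ε} to FOLLOW(B); if β nullable, add FOLLOW(A).
FOLLOW(S) = {$, a, c, d}


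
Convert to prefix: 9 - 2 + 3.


left-to-right (same/higher precedence on left): tree is (+ (- 9 2) 3)
Prefix: + - 9 2 3


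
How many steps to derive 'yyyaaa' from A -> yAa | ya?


Derivation: A => yAa => yyAaa => yyyaaa
Steps: 3


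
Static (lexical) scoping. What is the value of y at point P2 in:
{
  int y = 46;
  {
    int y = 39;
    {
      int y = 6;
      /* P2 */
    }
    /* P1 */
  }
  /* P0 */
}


y declared in the same block as P2
y = 6


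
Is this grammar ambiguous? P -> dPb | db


balanced d^n…b^n: each string has a unique parse
Unambiguous


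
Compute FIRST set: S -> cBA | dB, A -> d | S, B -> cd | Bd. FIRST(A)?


Per alternative of A: FIRST(d) = {d}; FIRST(S) = {c, d}
FIRST(A) = {c, d}


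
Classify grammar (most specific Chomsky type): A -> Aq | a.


Left-linear: every RHS is a terminal or one nonterminal followed by a terminal
Classification: Type 3 (Regular)


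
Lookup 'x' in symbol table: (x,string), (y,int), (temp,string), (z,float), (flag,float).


Lookup 'x' → type string


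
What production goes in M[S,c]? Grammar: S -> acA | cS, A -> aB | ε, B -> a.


For [S, c]: 'c' ∈ FIRST(cS)
Entry: S -> cS


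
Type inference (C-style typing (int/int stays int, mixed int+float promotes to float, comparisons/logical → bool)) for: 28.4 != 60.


Operand types: float != int
Rule: comparison yields bool
Result type: bool


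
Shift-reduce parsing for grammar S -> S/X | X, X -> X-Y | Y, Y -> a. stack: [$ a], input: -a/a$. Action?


'a' on top is the handle for Y -> a
Action: reduce (Y -> a)


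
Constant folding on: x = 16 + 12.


16 + 12 = 28 at compile time
Optimized: x = 28


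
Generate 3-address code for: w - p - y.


Break into single-operator statements:
t1 = w - p
t2 = t1 - y


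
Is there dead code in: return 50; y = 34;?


statement follows a return and is unreachable
Dead: 'y = 34'


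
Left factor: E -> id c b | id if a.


Common prefix: 'id'
Factored: E -> id E', E' -> c b | if a


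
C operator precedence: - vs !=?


'-' is additive (level 9); '!=' is equality (level 6)
Higher level binds tighter
'-' has higher precedence than '!='


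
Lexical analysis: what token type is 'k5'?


Pattern: letter/underscore followed by alphanumerics, not a keyword
Type: IDENTIFIER


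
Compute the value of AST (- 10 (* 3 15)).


Evaluate inner: (* 3 15) = 45
Evaluate root: (- 10 45) = -35
Result: -35


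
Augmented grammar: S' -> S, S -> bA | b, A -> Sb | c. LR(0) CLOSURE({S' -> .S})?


Start: S' -> .S
For each item with dot before a nonterminal B, add B -> .γ for every B-production
Closure: [S' -> .S, S -> .bA, S -> .b]


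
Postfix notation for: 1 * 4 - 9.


Left to right (same or higher precedence on left)
Postfix: 1 4 * 9 -


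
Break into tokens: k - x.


Scan left to right, longest-match per lexeme
Tokens: ID(k), OP(-), ID(x)


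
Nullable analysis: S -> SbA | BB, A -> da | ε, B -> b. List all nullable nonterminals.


A nonterminal is nullable iff some alternative derives ε (directly, or every symbol in it is nullable)
Nullable: {A}


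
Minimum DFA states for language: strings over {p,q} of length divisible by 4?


Track length mod 4: states 0..3, accept at 0
Minimal DFA: 4 states


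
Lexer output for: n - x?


Scan left to right, longest-match per lexeme
Tokens: ID(n), OP(-), ID(x)


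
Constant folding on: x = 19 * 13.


19 * 13 = 247 at compile time
Optimized: x = 247


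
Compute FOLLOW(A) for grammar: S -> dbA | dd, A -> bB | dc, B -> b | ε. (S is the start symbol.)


$ ∈ FOLLOW(S). For each A -> αBβ: add FIRST(β)\{ε} to FOLLOW(B); if β nullable, add FOLLOW(A).
FOLLOW(A) = {$}


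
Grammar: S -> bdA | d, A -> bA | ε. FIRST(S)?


Per alternative of S: FIRST(bdA) = {b}; FIRST(d) = {d}
FIRST(S) = {b, d}


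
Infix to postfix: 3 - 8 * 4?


* has higher precedence, evaluate 8*4 first
Postfix: 3 8 4 * -


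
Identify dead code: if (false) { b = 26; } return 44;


condition is constant false, so the whole block is unreachable
Dead: 'if (false) { b = 26; }'


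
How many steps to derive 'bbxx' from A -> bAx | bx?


Derivation: A => bAx => bbxx
Steps: 2


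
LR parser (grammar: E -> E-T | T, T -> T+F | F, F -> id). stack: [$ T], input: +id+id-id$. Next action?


shift '+' to continue T -> T+F
Action: shift
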